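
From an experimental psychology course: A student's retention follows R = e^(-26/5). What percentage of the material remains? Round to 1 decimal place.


R = e^(-t/S)
-t/S = -26/5 = -5.2
R = e^(-5.2) = 0.005517
Percentage = 0.005517 * 100
= 0.6


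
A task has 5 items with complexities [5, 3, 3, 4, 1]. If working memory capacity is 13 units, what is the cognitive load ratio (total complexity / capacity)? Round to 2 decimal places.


Total complexity = 5 + 3 + 3 + 4 + 1 = 16
Load = total / capacity = 16 / 13
= 1.23


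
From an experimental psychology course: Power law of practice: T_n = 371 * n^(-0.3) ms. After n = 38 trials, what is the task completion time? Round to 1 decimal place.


T_n = 371 * 38^(-0.3)
38^(-0.3) = 0.335788
T_n = 371 * 0.335788
= 124.6 ms


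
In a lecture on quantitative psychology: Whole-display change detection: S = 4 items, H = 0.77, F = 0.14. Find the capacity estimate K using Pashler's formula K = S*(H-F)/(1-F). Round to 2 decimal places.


K = S * (H - F) / (1 - F)
H - F = 0.63
1 - F = 0.86
K = 4 * 0.63 / 0.86
= 2.93


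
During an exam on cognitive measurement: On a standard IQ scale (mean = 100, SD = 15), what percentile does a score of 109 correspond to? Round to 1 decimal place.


z = (IQ - mean) / SD
z = (109 - 100) / 15 = 0.6
Percentile = Phi(0.6) * 100
Phi(0.6) = 0.725747
= 72.6


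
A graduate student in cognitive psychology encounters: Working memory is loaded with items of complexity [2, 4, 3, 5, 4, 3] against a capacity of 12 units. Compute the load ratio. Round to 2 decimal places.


Total complexity = 2 + 4 + 3 + 5 + 4 + 3 = 21
Load = total / capacity = 21 / 12
= 1.75


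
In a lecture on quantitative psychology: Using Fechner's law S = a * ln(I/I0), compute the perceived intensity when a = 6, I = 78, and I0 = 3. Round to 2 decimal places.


S = 6 * ln(78/3)
I/I0 = 26.0
ln(26.0) = 3.2581
S = 6 * 3.2581
= 19.55


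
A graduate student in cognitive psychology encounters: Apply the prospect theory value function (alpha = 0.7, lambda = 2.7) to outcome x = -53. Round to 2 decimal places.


Since x = -53 < 0, use v(x) = -lambda*(-x)^alpha
(-x) = 53
53^0.7 = 16.1062
v(-53) = -2.7 * 16.1062
= -43.49


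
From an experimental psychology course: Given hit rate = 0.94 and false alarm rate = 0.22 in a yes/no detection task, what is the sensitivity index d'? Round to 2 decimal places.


d' = z(HR) - z(FAR)
z(0.94) = 1.5548
z(0.22) = -0.7722
d' = 1.5548 - -0.7722
= 2.33


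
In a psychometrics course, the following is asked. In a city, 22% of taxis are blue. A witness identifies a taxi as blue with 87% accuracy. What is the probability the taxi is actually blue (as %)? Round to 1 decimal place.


P(blue | says blue) = P(says blue | blue)*P(blue) / [P(says blue | blue)*P(blue) + P(says blue | not blue)*P(not blue)]
Numerator = 0.87 * 0.22 = 0.1914
False identification = 0.13 * 0.78 = 0.1014
P = 0.1914 / (0.1914 + 0.1014)
= 0.1914 / 0.2928
As percentage = 65.4


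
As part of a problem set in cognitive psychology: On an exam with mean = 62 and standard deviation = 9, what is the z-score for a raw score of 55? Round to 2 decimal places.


z = (X - mu) / sigma
= (55 - 62) / 9
= -7 / 9
= -0.78


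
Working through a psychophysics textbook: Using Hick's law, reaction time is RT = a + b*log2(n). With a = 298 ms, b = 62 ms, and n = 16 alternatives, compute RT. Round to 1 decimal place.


RT = 298 + 62 * log2(16)
log2(16) = 4.0
RT = 298 + 62 * 4.0
= 298 + 248.0
= 546.0 ms


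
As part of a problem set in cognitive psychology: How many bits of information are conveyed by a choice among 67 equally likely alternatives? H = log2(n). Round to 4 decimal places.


H = log2(n)
H = log2(67)
= 6.0661


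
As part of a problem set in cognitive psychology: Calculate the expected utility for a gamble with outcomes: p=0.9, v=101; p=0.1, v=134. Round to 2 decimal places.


EU = sum(p_i * v_i)
0.9 * 101 = 90.9
0.1 * 134 = 13.4
EU = 90.9 + 13.4
= 104.30


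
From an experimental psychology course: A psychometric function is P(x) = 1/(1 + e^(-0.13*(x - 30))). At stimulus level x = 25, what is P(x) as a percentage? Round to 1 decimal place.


P(x) = 1/(1 + e^(-0.13*(25 - 30)))
Exponent = -0.13 * -5 = 0.65
e^(0.65) = 1.915541
P = 1/(1 + 1.915541) = 0.34299
Percentage = 34.3


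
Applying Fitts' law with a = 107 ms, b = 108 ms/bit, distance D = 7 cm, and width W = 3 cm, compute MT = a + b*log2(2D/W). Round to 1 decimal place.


MT = 107 + 108 * log2(2*7/3)
2D/W = 4.666667
log2(4.666667) = 2.2224
MT = 107 + 108 * 2.2224
= 347.0 ms


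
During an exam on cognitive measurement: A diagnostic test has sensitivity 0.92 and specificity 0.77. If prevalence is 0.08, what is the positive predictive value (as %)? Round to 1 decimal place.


PPV = (sens * prev) / (sens * prev + (1-spec) * (1-prev))
Numerator = 0.92 * 0.08 = 0.0736
P(positive and no disease) = (1 - spec) * (1 - prev) = (1 - 0.77) * (1 - 0.08) = 0.2116
Denominator = 0.0736 + 0.2116 = 0.2852
PPV = 0.0736 / 0.2852 = 0.258065
As percentage = 25.8


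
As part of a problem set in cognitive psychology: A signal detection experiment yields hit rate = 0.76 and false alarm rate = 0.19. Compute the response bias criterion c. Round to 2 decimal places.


c = -0.5 * (z(HR) + z(FAR))
z(0.76) = 0.7063
z(0.19) = -0.8779
c = -0.5 * (0.7063 + -0.8779)
= -0.5 * -0.1716
= 0.09


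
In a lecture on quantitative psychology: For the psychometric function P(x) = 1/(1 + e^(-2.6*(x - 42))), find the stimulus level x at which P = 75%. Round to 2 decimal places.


At P = 0.75: 0.75 = 1/(1 + e^(-k*(x-x0)))
Solving: e^(-k*(x-x0)) = 1/3
x = x0 + ln(3)/k
ln(3) = 1.0986
x = 42 + 1.0986/2.6
= 42 + 0.4225
= 42.42


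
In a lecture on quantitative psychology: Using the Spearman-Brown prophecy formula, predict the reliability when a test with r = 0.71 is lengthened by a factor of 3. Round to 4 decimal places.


r_new = n*r / (1 + (n-1)*r)
Numerator = 3 * 0.71 = 2.13
Denominator = 1 + 2 * 0.71 = 2.42
r_new = 2.13 / 2.42
= 0.8802


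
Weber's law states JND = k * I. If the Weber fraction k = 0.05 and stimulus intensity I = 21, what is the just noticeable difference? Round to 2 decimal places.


JND = k * I
JND = 0.05 * 21
= 1.05


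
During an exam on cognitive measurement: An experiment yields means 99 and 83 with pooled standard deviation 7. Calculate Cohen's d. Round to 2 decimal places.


Cohen's d = (M1 - M2) / S_pooled
= (99 - 83) / 7
= 16 / 7
= 2.29


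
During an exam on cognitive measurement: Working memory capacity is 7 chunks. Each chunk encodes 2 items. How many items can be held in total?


Total items = chunks * items_per_chunk
= 7 * 2
= 14


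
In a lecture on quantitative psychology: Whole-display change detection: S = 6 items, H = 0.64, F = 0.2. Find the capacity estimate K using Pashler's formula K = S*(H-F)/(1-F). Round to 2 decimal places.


K = S * (H - F) / (1 - F)
H - F = 0.44
1 - F = 0.8
K = 6 * 0.44 / 0.8
= 3.30


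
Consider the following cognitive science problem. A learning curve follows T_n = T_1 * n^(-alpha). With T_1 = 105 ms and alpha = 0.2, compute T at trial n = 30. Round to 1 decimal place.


T_n = 105 * 30^(-0.2)
30^(-0.2) = 0.506496
T_n = 105 * 0.506496
= 53.2 ms


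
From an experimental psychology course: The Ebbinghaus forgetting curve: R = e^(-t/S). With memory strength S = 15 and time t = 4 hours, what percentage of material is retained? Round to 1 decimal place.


R = e^(-t/S)
-t/S = -4/15 = -0.266667
R = e^(-0.266667) = 0.765928
Percentage = 0.765928 * 100
= 76.6


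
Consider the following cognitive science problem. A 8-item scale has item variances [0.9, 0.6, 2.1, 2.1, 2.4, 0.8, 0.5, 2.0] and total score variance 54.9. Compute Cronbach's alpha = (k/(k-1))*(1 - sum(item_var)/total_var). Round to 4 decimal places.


alpha = (k/(k-1)) * (1 - sum(s_i^2)/s_total^2)
sum(item variances) = 11.4
k/(k-1) = 8/7 = 1.142857
1 - 11.4/54.9 = 1 - 0.20765 = 0.79235
alpha = 1.142857 * 0.79235
= 0.9055


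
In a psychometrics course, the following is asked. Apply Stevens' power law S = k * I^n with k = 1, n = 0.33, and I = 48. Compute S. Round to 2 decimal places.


S = 1 * 48^0.33
48^0.33 = 3.5876
S = 1 * 3.5876
= 3.59


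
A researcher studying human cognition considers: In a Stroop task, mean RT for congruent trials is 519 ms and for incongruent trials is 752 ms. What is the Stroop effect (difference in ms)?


Stroop effect = RT(incongruent) - RT(congruent)
= 752 - 519
= 233 ms


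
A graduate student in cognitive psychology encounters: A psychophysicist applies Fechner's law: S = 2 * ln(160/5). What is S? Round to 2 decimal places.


S = 2 * ln(160/5)
I/I0 = 32.0
ln(32.0) = 3.4657
S = 2 * 3.4657
= 6.93


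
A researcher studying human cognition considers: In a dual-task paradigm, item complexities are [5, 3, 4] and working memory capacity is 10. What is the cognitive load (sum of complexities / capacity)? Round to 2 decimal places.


Total complexity = 5 + 3 + 4 = 12
Load = total / capacity = 12 / 10
= 1.20


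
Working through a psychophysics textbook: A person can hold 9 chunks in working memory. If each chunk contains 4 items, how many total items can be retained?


Total items = chunks * items_per_chunk
= 9 * 4
= 36


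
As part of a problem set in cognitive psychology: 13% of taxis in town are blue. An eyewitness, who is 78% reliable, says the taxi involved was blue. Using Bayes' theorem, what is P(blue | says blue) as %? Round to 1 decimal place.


P(blue | says blue) = P(says blue | blue)*P(blue) / [P(says blue | blue)*P(blue) + P(says blue | not blue)*P(not blue)]
Numerator = 0.78 * 0.13 = 0.1014
False identification = 0.22 * 0.87 = 0.1914
P = 0.1014 / (0.1014 + 0.1914)
= 0.1014 / 0.2928
As percentage = 34.6


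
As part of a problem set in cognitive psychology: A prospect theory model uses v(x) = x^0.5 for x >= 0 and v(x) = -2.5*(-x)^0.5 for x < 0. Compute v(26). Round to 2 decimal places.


Since x = 26 >= 0, use v(x) = x^0.5
26^0.5 = 5.099
v(26) = 5.10


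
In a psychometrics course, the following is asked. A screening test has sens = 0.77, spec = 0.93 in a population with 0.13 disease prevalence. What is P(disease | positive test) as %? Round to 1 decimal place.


PPV = (sens * prev) / (sens * prev + (1-spec) * (1-prev))
Numerator = 0.77 * 0.13 = 0.1001
P(positive and no disease) = (1 - spec) * (1 - prev) = (1 - 0.93) * (1 - 0.13) = 0.0609
Denominator = 0.1001 + 0.0609 = 0.161
PPV = 0.1001 / 0.161 = 0.621739
As percentage = 62.2


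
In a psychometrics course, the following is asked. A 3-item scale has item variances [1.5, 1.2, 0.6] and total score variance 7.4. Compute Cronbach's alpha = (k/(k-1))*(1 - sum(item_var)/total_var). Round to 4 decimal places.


alpha = (k/(k-1)) * (1 - sum(s_i^2)/s_total^2)
sum(item variances) = 3.3
k/(k-1) = 3/2 = 1.5
1 - 3.3/7.4 = 1 - 0.445946 = 0.554054
alpha = 1.5 * 0.554054
= 0.8311


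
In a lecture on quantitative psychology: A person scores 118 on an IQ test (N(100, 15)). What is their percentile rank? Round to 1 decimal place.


z = (IQ - mean) / SD
z = (118 - 100) / 15 = 1.2
Percentile = Phi(1.2) * 100
Phi(1.2) = 0.88493
= 88.5


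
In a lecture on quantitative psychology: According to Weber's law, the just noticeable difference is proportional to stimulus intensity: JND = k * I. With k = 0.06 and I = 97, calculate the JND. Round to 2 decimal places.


JND = k * I
JND = 0.06 * 97
= 5.82


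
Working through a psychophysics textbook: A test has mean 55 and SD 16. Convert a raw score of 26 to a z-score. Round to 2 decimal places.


z = (X - mu) / sigma
= (26 - 55) / 16
= -29 / 16
= -1.81


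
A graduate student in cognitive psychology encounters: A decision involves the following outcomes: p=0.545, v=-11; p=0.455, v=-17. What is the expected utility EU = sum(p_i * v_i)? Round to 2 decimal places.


EU = sum(p_i * v_i)
0.545 * -11 = -5.995
0.455 * -17 = -7.735
EU = -5.995 + -7.735
= -13.73


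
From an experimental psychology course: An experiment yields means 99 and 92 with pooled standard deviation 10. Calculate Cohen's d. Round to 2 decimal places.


Cohen's d = (M1 - M2) / S_pooled
= (99 - 92) / 10
= 7 / 10
= 0.70


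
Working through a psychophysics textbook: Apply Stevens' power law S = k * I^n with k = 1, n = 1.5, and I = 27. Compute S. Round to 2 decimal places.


S = 1 * 27^1.5
27^1.5 = 140.2961
S = 1 * 140.2961
= 140.30


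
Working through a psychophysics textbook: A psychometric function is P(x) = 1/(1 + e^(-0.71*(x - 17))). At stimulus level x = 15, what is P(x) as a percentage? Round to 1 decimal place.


P(x) = 1/(1 + e^(-0.71*(15 - 17)))
Exponent = -0.71 * -2 = 1.42
e^(1.42) = 4.13712
P = 1/(1 + 4.13712) = 0.194662
Percentage = 19.5


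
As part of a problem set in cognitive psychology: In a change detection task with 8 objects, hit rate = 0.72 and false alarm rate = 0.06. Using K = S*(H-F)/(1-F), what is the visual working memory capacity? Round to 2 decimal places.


K = S * (H - F) / (1 - F)
H - F = 0.66
1 - F = 0.94
K = 8 * 0.66 / 0.94
= 5.62


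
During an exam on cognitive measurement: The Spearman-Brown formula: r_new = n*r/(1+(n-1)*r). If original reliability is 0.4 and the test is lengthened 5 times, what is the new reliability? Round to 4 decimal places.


r_new = n*r / (1 + (n-1)*r)
Numerator = 5 * 0.4 = 2.0
Denominator = 1 + 4 * 0.4 = 2.6
r_new = 2.0 / 2.6
= 0.7692


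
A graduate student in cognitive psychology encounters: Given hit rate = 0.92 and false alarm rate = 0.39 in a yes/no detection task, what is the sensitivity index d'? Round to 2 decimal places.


d' = z(HR) - z(FAR)
z(0.92) = 1.4051
z(0.39) = -0.2793
d' = 1.4051 - -0.2793
= 1.68


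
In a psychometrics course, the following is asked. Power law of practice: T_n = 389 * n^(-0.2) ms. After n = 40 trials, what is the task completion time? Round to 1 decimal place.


T_n = 389 * 40^(-0.2)
40^(-0.2) = 0.478176
T_n = 389 * 0.478176
= 186.0 ms


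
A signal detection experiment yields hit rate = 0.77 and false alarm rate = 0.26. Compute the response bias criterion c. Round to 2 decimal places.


c = -0.5 * (z(HR) + z(FAR))
z(0.77) = 0.7388
z(0.26) = -0.6433
c = -0.5 * (0.7388 + -0.6433)
= -0.5 * 0.0955
= -0.05


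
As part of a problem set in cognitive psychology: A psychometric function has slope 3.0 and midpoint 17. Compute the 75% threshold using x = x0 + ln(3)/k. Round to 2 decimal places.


At P = 0.75: 0.75 = 1/(1 + e^(-k*(x-x0)))
Solving: e^(-k*(x-x0)) = 1/3
x = x0 + ln(3)/k
ln(3) = 1.0986
x = 17 + 1.0986/3.0
= 17 + 0.3662
= 17.37


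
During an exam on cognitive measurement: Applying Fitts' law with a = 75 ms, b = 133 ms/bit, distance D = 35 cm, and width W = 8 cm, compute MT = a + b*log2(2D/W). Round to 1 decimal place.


MT = 75 + 133 * log2(2*35/8)
2D/W = 8.75
log2(8.75) = 3.1293
MT = 75 + 133 * 3.1293
= 491.2 ms


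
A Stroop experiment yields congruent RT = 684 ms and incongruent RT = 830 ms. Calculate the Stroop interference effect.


Stroop effect = RT(incongruent) - RT(congruent)
= 830 - 684
= 146 ms


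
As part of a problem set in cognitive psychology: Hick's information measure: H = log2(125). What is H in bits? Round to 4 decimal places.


H = log2(n)
H = log2(125)
= 6.9658


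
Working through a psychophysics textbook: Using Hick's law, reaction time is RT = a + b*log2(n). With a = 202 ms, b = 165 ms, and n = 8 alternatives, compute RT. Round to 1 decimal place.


RT = 202 + 165 * log2(8)
log2(8) = 3.0
RT = 202 + 165 * 3.0
= 202 + 495.0
= 697.0 ms


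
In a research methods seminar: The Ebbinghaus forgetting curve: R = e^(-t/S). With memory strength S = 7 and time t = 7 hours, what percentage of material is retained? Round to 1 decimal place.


R = e^(-t/S)
-t/S = -7/7 = -1.0
R = e^(-1.0) = 0.367879
Percentage = 0.367879 * 100
= 36.8


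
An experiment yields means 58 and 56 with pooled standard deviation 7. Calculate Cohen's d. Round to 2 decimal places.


Cohen's d = (M1 - M2) / S_pooled
= (58 - 56) / 7
= 2 / 7
= 0.29


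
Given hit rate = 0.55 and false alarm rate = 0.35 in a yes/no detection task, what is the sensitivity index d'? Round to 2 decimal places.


d' = z(HR) - z(FAR)
z(0.55) = 0.1257
z(0.35) = -0.3853
d' = 0.1257 - -0.3853
= 0.51


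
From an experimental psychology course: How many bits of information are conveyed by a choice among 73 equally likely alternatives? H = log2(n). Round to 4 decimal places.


H = log2(n)
H = log2(73)
= 6.1898


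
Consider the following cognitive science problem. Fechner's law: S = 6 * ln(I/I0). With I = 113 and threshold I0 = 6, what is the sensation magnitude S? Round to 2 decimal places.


S = 6 * ln(113/6)
I/I0 = 18.833333
ln(18.833333) = 2.9356
S = 6 * 2.9356
= 17.61


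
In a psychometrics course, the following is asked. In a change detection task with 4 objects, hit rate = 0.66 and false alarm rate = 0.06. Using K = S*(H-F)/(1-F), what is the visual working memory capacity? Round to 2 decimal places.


K = S * (H - F) / (1 - F)
H - F = 0.6
1 - F = 0.94
K = 4 * 0.6 / 0.94
= 2.55


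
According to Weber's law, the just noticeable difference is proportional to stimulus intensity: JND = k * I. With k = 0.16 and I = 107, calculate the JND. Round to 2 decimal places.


JND = k * I
JND = 0.16 * 107
= 17.12


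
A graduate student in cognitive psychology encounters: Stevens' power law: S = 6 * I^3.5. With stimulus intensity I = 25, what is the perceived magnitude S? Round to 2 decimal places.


S = 6 * 25^3.5
25^3.5 = 78125.0
S = 6 * 78125.0
= 468750.00


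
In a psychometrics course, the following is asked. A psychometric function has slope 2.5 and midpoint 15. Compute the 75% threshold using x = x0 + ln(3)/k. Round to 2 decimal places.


At P = 0.75: 0.75 = 1/(1 + e^(-k*(x-x0)))
Solving: e^(-k*(x-x0)) = 1/3
x = x0 + ln(3)/k
ln(3) = 1.0986
x = 15 + 1.0986/2.5
= 15 + 0.4394
= 15.44


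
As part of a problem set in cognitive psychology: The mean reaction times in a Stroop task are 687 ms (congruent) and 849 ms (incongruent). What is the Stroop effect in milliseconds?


Stroop effect = RT(incongruent) - RT(congruent)
= 849 - 687
= 162 ms


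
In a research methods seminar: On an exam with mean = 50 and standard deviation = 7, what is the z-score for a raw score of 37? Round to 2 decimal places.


z = (X - mu) / sigma
= (37 - 50) / 7
= -13 / 7
= -1.86


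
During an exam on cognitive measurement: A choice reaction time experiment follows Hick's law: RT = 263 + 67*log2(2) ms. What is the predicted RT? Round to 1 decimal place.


RT = 263 + 67 * log2(2)
log2(2) = 1.0
RT = 263 + 67 * 1.0
= 263 + 67.0
= 330.0 ms


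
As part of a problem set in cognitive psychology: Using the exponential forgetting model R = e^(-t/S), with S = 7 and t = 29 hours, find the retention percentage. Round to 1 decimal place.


R = e^(-t/S)
-t/S = -29/7 = -4.142857
R = e^(-4.142857) = 0.015877
Percentage = 0.015877 * 100
= 1.6


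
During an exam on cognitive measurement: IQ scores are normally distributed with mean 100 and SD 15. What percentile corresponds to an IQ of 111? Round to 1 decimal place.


z = (IQ - mean) / SD
z = (111 - 100) / 15 = 0.7333
Percentile = Phi(0.7333) * 100
Phi(0.7333) = 0.768312
= 76.8


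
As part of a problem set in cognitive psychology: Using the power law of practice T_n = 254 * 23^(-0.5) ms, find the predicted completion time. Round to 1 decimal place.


T_n = 254 * 23^(-0.5)
23^(-0.5) = 0.208514
T_n = 254 * 0.208514
= 53.0 ms


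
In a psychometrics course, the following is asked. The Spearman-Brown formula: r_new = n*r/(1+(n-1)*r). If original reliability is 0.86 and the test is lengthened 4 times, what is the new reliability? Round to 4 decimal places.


r_new = n*r / (1 + (n-1)*r)
Numerator = 4 * 0.86 = 3.44
Denominator = 1 + 3 * 0.86 = 3.58
r_new = 3.44 / 3.58
= 0.9609


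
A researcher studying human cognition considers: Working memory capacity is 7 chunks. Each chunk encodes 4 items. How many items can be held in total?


Total items = chunks * items_per_chunk
= 7 * 4
= 28


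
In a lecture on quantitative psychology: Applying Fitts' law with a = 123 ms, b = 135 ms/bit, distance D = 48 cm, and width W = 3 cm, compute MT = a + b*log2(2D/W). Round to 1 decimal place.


MT = 123 + 135 * log2(2*48/3)
2D/W = 32.0
log2(32.0) = 5.0
MT = 123 + 135 * 5.0
= 798.0 ms


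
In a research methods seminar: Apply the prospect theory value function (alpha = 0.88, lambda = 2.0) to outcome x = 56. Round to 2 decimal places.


Since x = 56 >= 0, use v(x) = x^0.88
56^0.88 = 34.5466
v(56) = 34.55


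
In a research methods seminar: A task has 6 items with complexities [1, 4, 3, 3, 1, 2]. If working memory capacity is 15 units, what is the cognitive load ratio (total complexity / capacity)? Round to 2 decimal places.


Total complexity = 1 + 4 + 3 + 3 + 1 + 2 = 14
Load = total / capacity = 14 / 15
= 0.93


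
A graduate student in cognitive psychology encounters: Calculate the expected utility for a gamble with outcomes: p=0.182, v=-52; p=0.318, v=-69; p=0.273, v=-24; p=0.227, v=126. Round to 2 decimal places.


EU = sum(p_i * v_i)
0.182 * -52 = -9.464
0.318 * -69 = -21.942
0.273 * -24 = -6.552
0.227 * 126 = 28.602
EU = -9.464 + -21.942 + -6.552 + 28.602
= -9.36


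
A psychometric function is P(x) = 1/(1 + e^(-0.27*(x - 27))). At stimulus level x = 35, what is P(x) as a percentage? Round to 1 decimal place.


P(x) = 1/(1 + e^(-0.27*(35 - 27)))
Exponent = -0.27 * 8 = -2.16
e^(-2.16) = 0.115325
P = 1/(1 + 0.115325) = 0.8966
Percentage = 89.7


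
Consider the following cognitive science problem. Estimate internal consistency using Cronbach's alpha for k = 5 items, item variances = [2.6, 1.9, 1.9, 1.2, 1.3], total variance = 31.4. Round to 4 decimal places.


alpha = (k/(k-1)) * (1 - sum(s_i^2)/s_total^2)
sum(item variances) = 8.9
k/(k-1) = 5/4 = 1.25
1 - 8.9/31.4 = 1 - 0.283439 = 0.716561
alpha = 1.25 * 0.716561
= 0.8957


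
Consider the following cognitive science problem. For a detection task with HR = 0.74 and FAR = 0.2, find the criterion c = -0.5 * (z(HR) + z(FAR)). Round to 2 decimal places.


c = -0.5 * (z(HR) + z(FAR))
z(0.74) = 0.6433
z(0.2) = -0.8416
c = -0.5 * (0.6433 + -0.8416)
= -0.5 * -0.1983
= 0.10


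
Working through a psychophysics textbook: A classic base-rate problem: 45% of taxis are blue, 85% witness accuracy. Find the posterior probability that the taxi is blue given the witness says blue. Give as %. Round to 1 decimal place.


P(blue | says blue) = P(says blue | blue)*P(blue) / [P(says blue | blue)*P(blue) + P(says blue | not blue)*P(not blue)]
Numerator = 0.85 * 0.45 = 0.3825
False identification = 0.15 * 0.55 = 0.0825
P = 0.3825 / (0.3825 + 0.0825)
= 0.3825 / 0.465
As percentage = 82.3


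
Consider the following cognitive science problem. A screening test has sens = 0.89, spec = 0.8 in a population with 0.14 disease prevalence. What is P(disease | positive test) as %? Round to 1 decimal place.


PPV = (sens * prev) / (sens * prev + (1-spec) * (1-prev))
Numerator = 0.89 * 0.14 = 0.1246
P(positive and no disease) = (1 - spec) * (1 - prev) = (1 - 0.8) * (1 - 0.14) = 0.172
Denominator = 0.1246 + 0.172 = 0.2966
PPV = 0.1246 / 0.2966 = 0.420094
As percentage = 42.0


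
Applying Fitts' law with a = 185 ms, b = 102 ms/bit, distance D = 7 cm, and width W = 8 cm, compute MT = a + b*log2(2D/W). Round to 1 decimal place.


MT = 185 + 102 * log2(2*7/8)
2D/W = 1.75
log2(1.75) = 0.8074
MT = 185 + 102 * 0.8074
= 267.4 ms


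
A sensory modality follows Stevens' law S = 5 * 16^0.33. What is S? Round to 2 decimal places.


S = 5 * 16^0.33
16^0.33 = 2.4967
S = 5 * 2.4967
= 12.48


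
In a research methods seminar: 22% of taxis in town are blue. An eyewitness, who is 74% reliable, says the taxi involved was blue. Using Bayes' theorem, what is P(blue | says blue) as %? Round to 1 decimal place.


P(blue | says blue) = P(says blue | blue)*P(blue) / [P(says blue | blue)*P(blue) + P(says blue | not blue)*P(not blue)]
Numerator = 0.74 * 0.22 = 0.1628
False identification = 0.26 * 0.78 = 0.2028
P = 0.1628 / (0.1628 + 0.2028)
= 0.1628 / 0.3656
As percentage = 44.5


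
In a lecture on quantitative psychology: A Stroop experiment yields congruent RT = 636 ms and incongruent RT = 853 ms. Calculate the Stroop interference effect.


Stroop effect = RT(incongruent) - RT(congruent)
= 853 - 636
= 217 ms


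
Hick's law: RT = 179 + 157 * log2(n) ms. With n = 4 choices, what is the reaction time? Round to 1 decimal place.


RT = 179 + 157 * log2(4)
log2(4) = 2.0
RT = 179 + 157 * 2.0
= 179 + 314.0
= 493.0 ms


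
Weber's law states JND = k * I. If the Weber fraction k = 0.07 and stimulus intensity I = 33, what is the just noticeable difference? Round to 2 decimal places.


JND = k * I
JND = 0.07 * 33
= 2.31


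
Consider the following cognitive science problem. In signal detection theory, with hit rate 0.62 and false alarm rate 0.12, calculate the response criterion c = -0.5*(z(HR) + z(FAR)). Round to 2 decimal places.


c = -0.5 * (z(HR) + z(FAR))
z(0.62) = 0.3055
z(0.12) = -1.175
c = -0.5 * (0.3055 + -1.175)
= -0.5 * -0.8695
= 0.43


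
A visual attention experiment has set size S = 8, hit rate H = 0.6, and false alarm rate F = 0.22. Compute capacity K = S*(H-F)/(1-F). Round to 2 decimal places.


K = S * (H - F) / (1 - F)
H - F = 0.38
1 - F = 0.78
K = 8 * 0.38 / 0.78
= 3.90


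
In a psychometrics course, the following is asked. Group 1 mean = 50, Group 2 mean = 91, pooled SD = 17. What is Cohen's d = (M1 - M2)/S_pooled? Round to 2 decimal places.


Cohen's d = (M1 - M2) / S_pooled
= (50 - 91) / 17
= -41 / 17
= -2.41


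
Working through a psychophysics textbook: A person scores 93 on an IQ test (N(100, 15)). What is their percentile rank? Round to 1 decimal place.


z = (IQ - mean) / SD
z = (93 - 100) / 15 = -0.4667
Percentile = Phi(-0.4667) * 100
Phi(-0.4667) = 0.320357
= 32.0


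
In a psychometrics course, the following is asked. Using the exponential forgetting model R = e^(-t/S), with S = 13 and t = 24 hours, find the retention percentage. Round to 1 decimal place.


R = e^(-t/S)
-t/S = -24/13 = -1.846154
R = e^(-1.846154) = 0.157843
Percentage = 0.157843 * 100
= 15.8


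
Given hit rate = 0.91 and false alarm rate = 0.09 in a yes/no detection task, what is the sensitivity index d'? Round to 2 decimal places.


d' = z(HR) - z(FAR)
z(0.91) = 1.3408
z(0.09) = -1.3408
d' = 1.3408 - -1.3408
= 2.68


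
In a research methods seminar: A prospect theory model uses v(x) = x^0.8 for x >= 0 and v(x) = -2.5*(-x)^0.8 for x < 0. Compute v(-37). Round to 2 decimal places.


Since x = -37 < 0, use v(x) = -lambda*(-x)^alpha
(-x) = 37
37^0.8 = 17.9706
v(-37) = -2.5 * 17.9706
= -44.93


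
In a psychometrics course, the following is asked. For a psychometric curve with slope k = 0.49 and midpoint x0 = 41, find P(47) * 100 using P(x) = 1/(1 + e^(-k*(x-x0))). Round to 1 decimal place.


P(x) = 1/(1 + e^(-0.49*(47 - 41)))
Exponent = -0.49 * 6 = -2.94
e^(-2.94) = 0.052866
P = 1/(1 + 0.052866) = 0.949788
Percentage = 95.0


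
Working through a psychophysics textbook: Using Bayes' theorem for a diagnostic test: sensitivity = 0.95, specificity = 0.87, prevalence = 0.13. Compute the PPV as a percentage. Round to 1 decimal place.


PPV = (sens * prev) / (sens * prev + (1-spec) * (1-prev))
Numerator = 0.95 * 0.13 = 0.1235
P(positive and no disease) = (1 - spec) * (1 - prev) = (1 - 0.87) * (1 - 0.13) = 0.1131
Denominator = 0.1235 + 0.1131 = 0.2366
PPV = 0.1235 / 0.2366 = 0.521978
As percentage = 52.2


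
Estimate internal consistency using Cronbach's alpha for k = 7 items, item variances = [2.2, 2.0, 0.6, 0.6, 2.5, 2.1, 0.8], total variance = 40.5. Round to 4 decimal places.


alpha = (k/(k-1)) * (1 - sum(s_i^2)/s_total^2)
sum(item variances) = 10.8
k/(k-1) = 7/6 = 1.166667
1 - 10.8/40.5 = 1 - 0.266667 = 0.733333
alpha = 1.166667 * 0.733333
= 0.8556


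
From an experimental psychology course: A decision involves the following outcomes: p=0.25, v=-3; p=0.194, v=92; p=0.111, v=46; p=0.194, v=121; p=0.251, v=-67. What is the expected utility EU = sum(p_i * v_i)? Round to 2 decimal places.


EU = sum(p_i * v_i)
0.25 * -3 = -0.75
0.194 * 92 = 17.848
0.111 * 46 = 5.106
0.194 * 121 = 23.474
0.251 * -67 = -16.817
EU = -0.75 + 17.848 + 5.106 + 23.474 + -16.817
= 28.86


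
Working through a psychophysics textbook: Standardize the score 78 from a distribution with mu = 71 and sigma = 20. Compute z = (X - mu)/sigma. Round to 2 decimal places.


z = (X - mu) / sigma
= (78 - 71) / 20
= 7 / 20
= 0.35


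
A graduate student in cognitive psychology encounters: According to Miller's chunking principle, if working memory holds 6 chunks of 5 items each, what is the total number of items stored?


Total items = chunks * items_per_chunk
= 6 * 5
= 30


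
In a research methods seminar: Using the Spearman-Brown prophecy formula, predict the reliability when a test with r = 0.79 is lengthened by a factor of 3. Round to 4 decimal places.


r_new = n*r / (1 + (n-1)*r)
Numerator = 3 * 0.79 = 2.37
Denominator = 1 + 2 * 0.79 = 2.58
r_new = 2.37 / 2.58
= 0.9186


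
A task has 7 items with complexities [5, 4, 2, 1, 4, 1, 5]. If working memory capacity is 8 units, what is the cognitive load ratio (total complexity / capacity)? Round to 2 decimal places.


Total complexity = 5 + 4 + 2 + 1 + 4 + 1 + 5 = 22
Load = total / capacity = 22 / 8
= 2.75


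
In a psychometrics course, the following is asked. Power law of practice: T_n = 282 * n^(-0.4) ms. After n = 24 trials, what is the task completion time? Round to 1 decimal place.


T_n = 282 * 24^(-0.4)
24^(-0.4) = 0.280489
T_n = 282 * 0.280489
= 79.1 ms


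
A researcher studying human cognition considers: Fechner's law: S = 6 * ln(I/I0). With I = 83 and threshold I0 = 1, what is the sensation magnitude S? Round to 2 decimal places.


S = 6 * ln(83/1)
I/I0 = 83.0
ln(83.0) = 4.4188
S = 6 * 4.4188
= 26.51


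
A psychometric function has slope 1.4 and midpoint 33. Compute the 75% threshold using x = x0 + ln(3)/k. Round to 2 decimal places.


At P = 0.75: 0.75 = 1/(1 + e^(-k*(x-x0)))
Solving: e^(-k*(x-x0)) = 1/3
x = x0 + ln(3)/k
ln(3) = 1.0986
x = 33 + 1.0986/1.4
= 33 + 0.7847
= 33.78


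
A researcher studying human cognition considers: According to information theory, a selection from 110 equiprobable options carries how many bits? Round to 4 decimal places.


H = log2(n)
H = log2(110)
= 6.7814


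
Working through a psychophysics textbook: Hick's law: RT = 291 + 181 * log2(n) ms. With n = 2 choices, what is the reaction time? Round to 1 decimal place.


RT = 291 + 181 * log2(2)
log2(2) = 1.0
RT = 291 + 181 * 1.0
= 291 + 181.0
= 472.0 ms


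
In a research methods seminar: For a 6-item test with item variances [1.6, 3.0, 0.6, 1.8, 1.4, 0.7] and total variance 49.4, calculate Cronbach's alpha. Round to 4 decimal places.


alpha = (k/(k-1)) * (1 - sum(s_i^2)/s_total^2)
sum(item variances) = 9.1
k/(k-1) = 6/5 = 1.2
1 - 9.1/49.4 = 1 - 0.184211 = 0.815789
alpha = 1.2 * 0.815789
= 0.9789


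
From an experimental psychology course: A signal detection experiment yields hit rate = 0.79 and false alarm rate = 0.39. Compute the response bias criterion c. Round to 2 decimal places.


c = -0.5 * (z(HR) + z(FAR))
z(0.79) = 0.8064
z(0.39) = -0.2793
c = -0.5 * (0.8064 + -0.2793)
= -0.5 * 0.5271
= -0.26


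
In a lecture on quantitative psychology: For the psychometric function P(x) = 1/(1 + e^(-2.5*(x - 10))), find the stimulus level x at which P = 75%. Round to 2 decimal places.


At P = 0.75: 0.75 = 1/(1 + e^(-k*(x-x0)))
Solving: e^(-k*(x-x0)) = 1/3
x = x0 + ln(3)/k
ln(3) = 1.0986
x = 10 + 1.0986/2.5
= 10 + 0.4394
= 10.44


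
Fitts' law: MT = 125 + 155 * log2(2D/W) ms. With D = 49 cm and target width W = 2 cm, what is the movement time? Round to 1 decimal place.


MT = 125 + 155 * log2(2*49/2)
2D/W = 49.0
log2(49.0) = 5.6147
MT = 125 + 155 * 5.6147
= 995.3 ms


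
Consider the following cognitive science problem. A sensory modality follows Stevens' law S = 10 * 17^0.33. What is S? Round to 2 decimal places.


S = 10 * 17^0.33
17^0.33 = 2.5471
S = 10 * 2.5471
= 25.47


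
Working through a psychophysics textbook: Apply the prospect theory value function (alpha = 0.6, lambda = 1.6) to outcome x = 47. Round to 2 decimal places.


Since x = 47 >= 0, use v(x) = x^0.6
47^0.6 = 10.0753
v(47) = 10.08


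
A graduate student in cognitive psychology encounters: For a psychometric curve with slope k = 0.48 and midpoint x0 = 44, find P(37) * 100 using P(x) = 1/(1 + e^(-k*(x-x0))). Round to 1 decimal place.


P(x) = 1/(1 + e^(-0.48*(37 - 44)))
Exponent = -0.48 * -7 = 3.36
e^(3.36) = 28.789191
P = 1/(1 + 28.789191) = 0.033569
Percentage = 3.4


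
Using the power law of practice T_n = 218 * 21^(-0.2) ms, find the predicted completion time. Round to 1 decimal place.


T_n = 218 * 21^(-0.2)
21^(-0.2) = 0.543946
T_n = 218 * 0.543946
= 118.6 ms


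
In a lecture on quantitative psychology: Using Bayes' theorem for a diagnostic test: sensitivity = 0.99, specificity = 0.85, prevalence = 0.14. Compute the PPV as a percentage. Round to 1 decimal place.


PPV = (sens * prev) / (sens * prev + (1-spec) * (1-prev))
Numerator = 0.99 * 0.14 = 0.1386
P(positive and no disease) = (1 - spec) * (1 - prev) = (1 - 0.85) * (1 - 0.14) = 0.129
Denominator = 0.1386 + 0.129 = 0.2676
PPV = 0.1386 / 0.2676 = 0.517937
As percentage = 51.8


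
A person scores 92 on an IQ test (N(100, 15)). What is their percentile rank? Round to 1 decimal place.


z = (IQ - mean) / SD
z = (92 - 100) / 15 = -0.5333
Percentile = Phi(-0.5333) * 100
Phi(-0.5333) = 0.296913
= 29.7


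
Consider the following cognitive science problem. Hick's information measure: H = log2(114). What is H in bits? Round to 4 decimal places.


H = log2(n)
H = log2(114)
= 6.8329


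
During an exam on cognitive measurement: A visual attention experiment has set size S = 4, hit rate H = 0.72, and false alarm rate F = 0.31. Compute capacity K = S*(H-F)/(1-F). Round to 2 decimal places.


K = S * (H - F) / (1 - F)
H - F = 0.41
1 - F = 0.69
K = 4 * 0.41 / 0.69
= 2.38


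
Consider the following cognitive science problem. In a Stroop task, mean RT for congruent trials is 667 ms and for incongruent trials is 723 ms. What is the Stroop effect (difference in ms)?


Stroop effect = RT(incongruent) - RT(congruent)
= 723 - 667
= 56 ms


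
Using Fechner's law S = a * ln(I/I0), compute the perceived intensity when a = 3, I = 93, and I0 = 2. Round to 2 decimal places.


S = 3 * ln(93/2)
I/I0 = 46.5
ln(46.5) = 3.8395
S = 3 * 3.8395
= 11.52


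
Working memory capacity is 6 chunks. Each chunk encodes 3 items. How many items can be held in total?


Total items = chunks * items_per_chunk
= 6 * 3
= 18


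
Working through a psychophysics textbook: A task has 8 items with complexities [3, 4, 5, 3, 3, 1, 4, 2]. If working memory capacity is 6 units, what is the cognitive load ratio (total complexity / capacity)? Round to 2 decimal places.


Total complexity = 3 + 4 + 5 + 3 + 3 + 1 + 4 + 2 = 25
Load = total / capacity = 25 / 6
= 4.17


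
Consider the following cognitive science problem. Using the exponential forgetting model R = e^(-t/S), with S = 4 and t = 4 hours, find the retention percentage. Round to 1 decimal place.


R = e^(-t/S)
-t/S = -4/4 = -1.0
R = e^(-1.0) = 0.367879
Percentage = 0.367879 * 100
= 36.8


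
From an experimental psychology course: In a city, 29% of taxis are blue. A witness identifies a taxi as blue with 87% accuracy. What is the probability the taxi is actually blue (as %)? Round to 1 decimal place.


P(blue | says blue) = P(says blue | blue)*P(blue) / [P(says blue | blue)*P(blue) + P(says blue | not blue)*P(not blue)]
Numerator = 0.87 * 0.29 = 0.2523
False identification = 0.13 * 0.71 = 0.0923
P = 0.2523 / (0.2523 + 0.0923)
= 0.2523 / 0.3446
As percentage = 73.2


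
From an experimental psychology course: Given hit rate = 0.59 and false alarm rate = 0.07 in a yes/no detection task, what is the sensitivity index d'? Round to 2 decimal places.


d' = z(HR) - z(FAR)
z(0.59) = 0.2275
z(0.07) = -1.4758
d' = 0.2275 - -1.4758
= 1.70


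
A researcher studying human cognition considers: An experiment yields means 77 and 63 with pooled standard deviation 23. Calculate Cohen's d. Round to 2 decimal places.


Cohen's d = (M1 - M2) / S_pooled
= (77 - 63) / 23
= 14 / 23
= 0.61


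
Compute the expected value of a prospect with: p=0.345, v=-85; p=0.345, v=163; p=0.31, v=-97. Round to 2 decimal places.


EU = sum(p_i * v_i)
0.345 * -85 = -29.325
0.345 * 163 = 56.235
0.31 * -97 = -30.07
EU = -29.325 + 56.235 + -30.07
= -3.16


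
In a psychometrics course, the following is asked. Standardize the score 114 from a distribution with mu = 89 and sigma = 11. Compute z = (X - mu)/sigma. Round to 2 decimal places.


z = (X - mu) / sigma
= (114 - 89) / 11
= 25 / 11
= 2.27


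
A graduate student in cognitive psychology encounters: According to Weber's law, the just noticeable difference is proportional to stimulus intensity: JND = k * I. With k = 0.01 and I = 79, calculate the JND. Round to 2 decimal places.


JND = k * I
JND = 0.01 * 79
= 0.79


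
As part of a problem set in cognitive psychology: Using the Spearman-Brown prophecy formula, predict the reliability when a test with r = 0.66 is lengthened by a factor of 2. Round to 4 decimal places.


r_new = n*r / (1 + (n-1)*r)
Numerator = 2 * 0.66 = 1.32
Denominator = 1 + 1 * 0.66 = 1.66
r_new = 1.32 / 1.66
= 0.7952


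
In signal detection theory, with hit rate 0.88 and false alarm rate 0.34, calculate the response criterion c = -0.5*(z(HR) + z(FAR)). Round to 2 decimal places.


c = -0.5 * (z(HR) + z(FAR))
z(0.88) = 1.175
z(0.34) = -0.4125
c = -0.5 * (1.175 + -0.4125)
= -0.5 * 0.7625
= -0.38


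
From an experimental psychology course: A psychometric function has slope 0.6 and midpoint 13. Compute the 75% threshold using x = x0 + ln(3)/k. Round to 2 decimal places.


At P = 0.75: 0.75 = 1/(1 + e^(-k*(x-x0)))
Solving: e^(-k*(x-x0)) = 1/3
x = x0 + ln(3)/k
ln(3) = 1.0986
x = 13 + 1.0986/0.6
= 13 + 1.831
= 14.83


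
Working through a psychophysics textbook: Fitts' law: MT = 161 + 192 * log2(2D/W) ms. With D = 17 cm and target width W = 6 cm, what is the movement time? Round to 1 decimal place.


MT = 161 + 192 * log2(2*17/6)
2D/W = 5.666667
log2(5.666667) = 2.5025
MT = 161 + 192 * 2.5025
= 641.5 ms


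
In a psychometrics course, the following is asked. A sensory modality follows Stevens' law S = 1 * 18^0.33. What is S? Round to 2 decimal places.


S = 1 * 18^0.33
18^0.33 = 2.5956
S = 1 * 2.5956
= 2.60


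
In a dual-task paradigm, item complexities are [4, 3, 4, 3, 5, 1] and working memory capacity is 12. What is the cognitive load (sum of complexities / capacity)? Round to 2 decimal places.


Total complexity = 4 + 3 + 4 + 3 + 5 + 1 = 20
Load = total / capacity = 20 / 12
= 1.67


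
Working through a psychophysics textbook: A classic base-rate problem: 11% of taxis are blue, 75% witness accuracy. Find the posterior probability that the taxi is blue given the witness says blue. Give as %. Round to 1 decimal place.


P(blue | says blue) = P(says blue | blue)*P(blue) / [P(says blue | blue)*P(blue) + P(says blue | not blue)*P(not blue)]
Numerator = 0.75 * 0.11 = 0.0825
False identification = 0.25 * 0.89 = 0.2225
P = 0.0825 / (0.0825 + 0.2225)
= 0.0825 / 0.305
As percentage = 27.0


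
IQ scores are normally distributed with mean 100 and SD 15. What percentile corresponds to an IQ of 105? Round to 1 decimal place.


z = (IQ - mean) / SD
z = (105 - 100) / 15 = 0.3333
Percentile = Phi(0.3333) * 100
Phi(0.3333) = 0.630546
= 63.1
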